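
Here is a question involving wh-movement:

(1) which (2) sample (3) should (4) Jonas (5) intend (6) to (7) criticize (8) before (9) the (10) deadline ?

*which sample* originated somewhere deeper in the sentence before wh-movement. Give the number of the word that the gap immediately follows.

7

Pre-movement form: Jonas should intend to criticize which sample before the deadline.
'which sample' is the direct object of 'criticize'. It moves to the left edge, and the trace sits right after 'criticize':
Which sample should Jonas intend to criticize ___ before the deadline?
'criticize' is word 7.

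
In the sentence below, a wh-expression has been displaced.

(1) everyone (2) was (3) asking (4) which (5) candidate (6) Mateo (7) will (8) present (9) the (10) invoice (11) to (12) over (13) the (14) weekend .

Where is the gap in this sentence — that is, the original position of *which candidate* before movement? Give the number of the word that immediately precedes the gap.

Before movement: Mateo will present the invoice to which candidate over the weekend.
'which candidate' functions as the object of the preposition 'to' (recipient of 'present'). Fronting leaves a gap immediately after 'to':
Everyone was asking which candidate Mateo will present the invoice to ___ over the weekend.
'to' is word 11.

11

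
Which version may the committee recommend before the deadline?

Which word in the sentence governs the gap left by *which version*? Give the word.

Pre-movement form: The committee may recommend which version before the deadline.
'which version' functions as the direct object of 'recommend'. Wh-movement fronts it, leaving a gap right after 'recommend':
Which version may the committee recommend ___ before the deadline?

recommend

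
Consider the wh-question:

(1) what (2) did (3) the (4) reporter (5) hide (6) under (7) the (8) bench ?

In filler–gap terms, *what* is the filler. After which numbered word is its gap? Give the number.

5

Before movement: The reporter did hide what under the bench.
'what' is the direct object of 'hide'. It moves to the left edge, and the trace sits right after 'hide':
What did the reporter hide ___ under the bench?
'hide' is word 5.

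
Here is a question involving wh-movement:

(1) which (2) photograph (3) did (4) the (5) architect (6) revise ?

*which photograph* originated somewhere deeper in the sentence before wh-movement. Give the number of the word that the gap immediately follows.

6

Before movement: The architect did revise which photograph.
'which photograph' is the direct object of 'revise'. It moves to the left edge, and the trace sits right after 'revise':
Which photograph did the architect revise ___?
'revise' is word 6.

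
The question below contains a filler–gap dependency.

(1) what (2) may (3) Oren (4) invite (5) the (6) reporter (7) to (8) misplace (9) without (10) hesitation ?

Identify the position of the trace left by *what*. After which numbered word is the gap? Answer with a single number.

8

Before movement: Oren may invite the reporter to misplace what without hesitation.
'what' is the direct object of 'misplace'. Wh-movement fronts it, leaving a gap right after 'misplace':
What may Oren invite the reporter to misplace ___ without hesitation?
'misplace' is word 8.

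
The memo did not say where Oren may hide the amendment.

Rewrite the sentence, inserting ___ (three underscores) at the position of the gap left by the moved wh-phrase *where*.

The memo did not say where Oren may hide the amendment ___.

Before movement: Oren may hide the amendment where.
'where' is the locative complement of 'hide'. The gap is right after 'amendment'.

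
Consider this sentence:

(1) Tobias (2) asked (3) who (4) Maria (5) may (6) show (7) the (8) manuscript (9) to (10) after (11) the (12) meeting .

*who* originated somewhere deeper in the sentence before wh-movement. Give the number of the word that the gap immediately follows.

Underlying clause: Maria may show the manuscript to who after the meeting.
The filler 'who' is interpreted as the object of the preposition 'to' (recipient of 'show'). Wh-movement fronts it, leaving a gap right after 'to':
Tobias asked who Maria may show the manuscript to ___ after the meeting.
'to' is word 9.

9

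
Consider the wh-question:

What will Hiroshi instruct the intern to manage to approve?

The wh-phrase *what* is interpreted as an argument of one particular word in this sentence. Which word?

Underlying clause: Hiroshi will instruct the intern to manage to approve what.
The filler 'what' is interpreted as the direct object of 'approve'. Fronting leaves a gap immediately after 'approve':
What will Hiroshi instruct the intern to manage to approve ___?

approve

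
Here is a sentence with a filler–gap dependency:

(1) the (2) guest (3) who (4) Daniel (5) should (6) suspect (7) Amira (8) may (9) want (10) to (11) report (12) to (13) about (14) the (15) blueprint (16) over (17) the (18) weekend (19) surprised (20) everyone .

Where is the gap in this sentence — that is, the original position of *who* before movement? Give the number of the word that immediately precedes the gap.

12

The filler 'who' is interpreted as the object of the preposition 'to'. It moves to the left edge, and the trace sits right after 'to':
The guest who Daniel should suspect Amira may want to report to ___ about the blueprint over the weekend surprised everyone.
'to' is word 12.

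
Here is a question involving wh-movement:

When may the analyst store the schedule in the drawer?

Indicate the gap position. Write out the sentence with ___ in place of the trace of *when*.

In situ: The analyst may store the schedule in the drawer when.
'when' functions as the temporal adjunct. The gap is right after 'drawer'.

When may the analyst store the schedule in the drawer ___?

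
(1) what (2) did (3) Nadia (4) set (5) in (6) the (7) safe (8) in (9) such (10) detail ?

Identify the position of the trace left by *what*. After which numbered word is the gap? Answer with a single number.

Pre-movement form: Nadia did set what in the safe in such detail.
'what' functions as the direct object of 'set'. It moves to the left edge, and the trace sits right after 'set':
What did Nadia set ___ in the safe in such detail?
'set' is word 4.

4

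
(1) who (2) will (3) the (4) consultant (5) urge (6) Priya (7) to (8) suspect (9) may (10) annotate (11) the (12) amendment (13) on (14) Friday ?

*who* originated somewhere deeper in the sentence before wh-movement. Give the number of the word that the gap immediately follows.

Before movement: The consultant will urge Priya to suspect who may annotate the amendment on Friday.
'who' functions as the subject of the clause embedded under 'suspect'. Fronting leaves a gap immediately after 'suspect':
Who will the consultant urge Priya to suspect ___ may annotate the amendment on Friday?
'suspect' is word 8.

8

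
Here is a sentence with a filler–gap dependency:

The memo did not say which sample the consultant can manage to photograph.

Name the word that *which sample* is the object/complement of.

Pre-movement form: The consultant can manage to photograph which sample.
'which sample' is the direct object of 'photograph'. Wh-movement fronts it, leaving a gap right after 'photograph':
The memo did not say which sample the consultant can manage to photograph ___.

photograph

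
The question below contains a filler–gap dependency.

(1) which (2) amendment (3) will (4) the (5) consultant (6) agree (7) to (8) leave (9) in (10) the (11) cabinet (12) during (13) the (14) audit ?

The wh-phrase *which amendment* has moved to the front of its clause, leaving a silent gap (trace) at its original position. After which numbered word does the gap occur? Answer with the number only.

In situ: The consultant will agree to leave which amendment in the cabinet during the audit.
The filler 'which amendment' is interpreted as the direct object of 'leave'. Fronting leaves a gap immediately after 'leave':
Which amendment will the consultant agree to leave ___ in the cabinet during the audit?
'leave' is word 8.

8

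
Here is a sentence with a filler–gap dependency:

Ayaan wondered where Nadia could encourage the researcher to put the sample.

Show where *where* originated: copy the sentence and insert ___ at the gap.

Ayaan wondered where Nadia could encourage the researcher to put the sample ___.

Before movement: Nadia could encourage the researcher to put the sample where.
'where' is the locative complement of 'put'. The gap is right after 'sample'.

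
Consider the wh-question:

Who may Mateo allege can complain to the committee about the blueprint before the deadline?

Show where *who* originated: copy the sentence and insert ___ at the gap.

Pre-movement form: Mateo may allege who can complain to the committee about the blueprint before the deadline.
'who' is the subject of the clause embedded under 'allege'. The gap is right after 'allege'.

Who may Mateo allege ___ can complain to the committee about the blueprint before the deadline?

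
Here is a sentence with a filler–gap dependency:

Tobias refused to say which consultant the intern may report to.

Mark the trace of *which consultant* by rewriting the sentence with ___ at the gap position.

Tobias refused to say which consultant the intern may report to ___.

Pre-movement form: The intern may report to which consultant.
'which consultant' is the object of the preposition 'to'. The gap is right after 'to'.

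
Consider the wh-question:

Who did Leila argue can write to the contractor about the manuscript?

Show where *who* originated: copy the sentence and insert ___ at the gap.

Who did Leila argue ___ can write to the contractor about the manuscript?

Before movement: Leila did argue who can write to the contractor about the manuscript.
'who' functions as the subject of the clause embedded under 'argue'. The gap is right after 'argue'.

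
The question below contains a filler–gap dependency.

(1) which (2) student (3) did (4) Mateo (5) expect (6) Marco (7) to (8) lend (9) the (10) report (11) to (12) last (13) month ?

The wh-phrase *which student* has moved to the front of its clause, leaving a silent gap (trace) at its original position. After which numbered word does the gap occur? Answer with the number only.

11

Underlying clause: Mateo did expect Marco to lend the report to which student last month.
'which student' is the object of the preposition 'to' (recipient of 'lend'). Wh-movement fronts it, leaving a gap right after 'to':
Which student did Mateo expect Marco to lend the report to ___ last month?
'to' is word 11.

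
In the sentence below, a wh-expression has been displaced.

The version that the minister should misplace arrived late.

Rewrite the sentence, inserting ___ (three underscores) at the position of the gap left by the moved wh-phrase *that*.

The version that the minister should misplace ___ arrived late.

'that' functions as the direct object of 'misplace'. The gap is right after 'misplace'.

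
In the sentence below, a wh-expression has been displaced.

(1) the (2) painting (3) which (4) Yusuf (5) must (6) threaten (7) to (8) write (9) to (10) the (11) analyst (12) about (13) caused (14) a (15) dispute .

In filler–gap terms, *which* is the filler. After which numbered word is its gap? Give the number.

12

'which' is the object of the preposition 'about'. It moves to the left edge, and the trace sits right after 'about':
The painting which Yusuf must threaten to write to the analyst about ___ caused a dispute.
'about' is word 12.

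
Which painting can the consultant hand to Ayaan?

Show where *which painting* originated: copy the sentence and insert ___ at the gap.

Which painting can the consultant hand ___ to Ayaan?

Before movement: The consultant can hand which painting to Ayaan.
The filler 'which painting' is interpreted as the direct object of 'hand'. The gap is right after 'hand'.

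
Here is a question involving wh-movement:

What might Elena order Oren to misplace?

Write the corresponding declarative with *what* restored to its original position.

The filler 'what' is interpreted as the direct object of 'misplace'. Wh-movement fronts it, leaving a gap right after 'misplace':
What might Elena order Oren to misplace ___?

Elena might order Oren to misplace what.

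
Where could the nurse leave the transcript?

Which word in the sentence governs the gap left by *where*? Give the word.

Pre-movement form: The nurse could leave the transcript where.
The filler 'where' is interpreted as the locative complement of 'leave'. Fronting leaves a gap immediately after 'transcript':
Where could the nurse leave the transcript ___?

leave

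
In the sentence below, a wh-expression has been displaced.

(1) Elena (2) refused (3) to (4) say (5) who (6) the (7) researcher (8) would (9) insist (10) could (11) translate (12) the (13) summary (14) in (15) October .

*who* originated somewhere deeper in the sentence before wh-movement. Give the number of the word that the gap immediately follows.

In situ: The researcher would insist who could translate the summary in October.
'who' functions as the subject of the clause embedded under 'insist'. Fronting leaves a gap immediately after 'insist':
Elena refused to say who the researcher would insist ___ could translate the summary in October.
'insist' is word 9.

9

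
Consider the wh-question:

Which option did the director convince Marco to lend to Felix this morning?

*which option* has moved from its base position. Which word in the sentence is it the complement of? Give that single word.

lend

Underlying clause: The director did convince Marco to lend which option to Felix this morning.
'which option' functions as the direct object of 'lend'. Fronting leaves a gap immediately after 'lend':
Which option did the director convince Marco to lend ___ to Felix this morning?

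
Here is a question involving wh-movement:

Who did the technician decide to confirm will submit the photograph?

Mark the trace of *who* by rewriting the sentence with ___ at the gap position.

Who did the technician decide to confirm ___ will submit the photograph?

Before movement: The technician did decide to confirm who will submit the photograph.
'who' is the subject of the clause embedded under 'confirm'. The gap is right after 'confirm'.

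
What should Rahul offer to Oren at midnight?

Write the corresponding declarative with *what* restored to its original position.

'what' functions as the direct object of 'offer'. Wh-movement fronts it, leaving a gap right after 'offer':
What should Rahul offer ___ to Oren at midnight?

Rahul should offer what to Oren at midnight.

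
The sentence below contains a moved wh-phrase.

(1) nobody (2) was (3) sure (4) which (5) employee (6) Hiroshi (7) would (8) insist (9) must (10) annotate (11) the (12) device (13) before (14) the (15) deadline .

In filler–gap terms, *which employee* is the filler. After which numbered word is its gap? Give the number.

Before movement: Hiroshi would insist which employee must annotate the device before the deadline.
'which employee' functions as the subject of the clause embedded under 'insist'. Fronting leaves a gap immediately after 'insist':
Nobody was sure which employee Hiroshi would insist ___ must annotate the device before the deadline.
'insist' is word 8.

8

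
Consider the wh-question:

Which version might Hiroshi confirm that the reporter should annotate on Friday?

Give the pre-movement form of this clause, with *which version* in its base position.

Hiroshi might confirm that the reporter should annotate which version on Friday.

'which version' functions as the direct object of 'annotate'. It moves to the left edge, and the trace sits right after 'annotate':
Which version might Hiroshi confirm that the reporter should annotate ___ on Friday?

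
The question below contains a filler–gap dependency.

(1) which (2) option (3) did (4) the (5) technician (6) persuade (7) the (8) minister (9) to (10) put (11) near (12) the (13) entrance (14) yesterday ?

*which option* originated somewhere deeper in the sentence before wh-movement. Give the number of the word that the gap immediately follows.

In situ: The technician did persuade the minister to put which option near the entrance yesterday.
'which option' is the direct object of 'put'. It moves to the left edge, and the trace sits right after 'put':
Which option did the technician persuade the minister to put ___ near the entrance yesterday?
'put' is word 10.

10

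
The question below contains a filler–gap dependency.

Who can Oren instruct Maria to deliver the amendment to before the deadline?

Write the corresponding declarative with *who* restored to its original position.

Oren can instruct Maria to deliver the amendment to who before the deadline.

'who' is the object of the preposition 'to' (recipient of 'deliver'). It moves to the left edge, and the trace sits right after 'to':
Who can Oren instruct Maria to deliver the amendment to ___ before the deadline?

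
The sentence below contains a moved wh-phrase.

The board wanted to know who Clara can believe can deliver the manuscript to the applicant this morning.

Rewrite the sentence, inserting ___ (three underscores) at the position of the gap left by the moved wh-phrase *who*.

The board wanted to know who Clara can believe ___ can deliver the manuscript to the applicant this morning.

Pre-movement form: Clara can believe who can deliver the manuscript to the applicant this morning.
The filler 'who' is interpreted as the subject of the clause embedded under 'believe'. The gap is right after 'believe'.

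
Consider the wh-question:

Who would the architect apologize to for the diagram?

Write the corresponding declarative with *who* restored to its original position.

The filler 'who' is interpreted as the object of the preposition 'to'. Wh-movement fronts it, leaving a gap right after 'to':
Who would the architect apologize to ___ for the diagram?

The architect would apologize to who for the diagram.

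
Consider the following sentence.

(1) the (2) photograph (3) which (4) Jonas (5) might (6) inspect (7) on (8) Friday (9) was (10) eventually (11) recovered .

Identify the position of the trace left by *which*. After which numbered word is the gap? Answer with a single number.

'which' is the direct object of 'inspect'. Fronting leaves a gap immediately after 'inspect':
The photograph which Jonas might inspect ___ on Friday was eventually recovered.
'inspect' is word 6.

6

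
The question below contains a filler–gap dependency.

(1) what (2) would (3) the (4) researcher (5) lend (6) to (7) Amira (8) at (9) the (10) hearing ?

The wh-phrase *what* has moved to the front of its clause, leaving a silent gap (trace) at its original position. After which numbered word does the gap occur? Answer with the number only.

Pre-movement form: The researcher would lend what to Amira at the hearing.
'what' is the direct object of 'lend'. It moves to the left edge, and the trace sits right after 'lend':
What would the researcher lend ___ to Amira at the hearing?
'lend' is word 5.

5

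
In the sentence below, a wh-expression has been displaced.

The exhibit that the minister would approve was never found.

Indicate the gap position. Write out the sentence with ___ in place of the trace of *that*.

The exhibit that the minister would approve ___ was never found.

The filler 'that' is interpreted as the direct object of 'approve'. The gap is right after 'approve'.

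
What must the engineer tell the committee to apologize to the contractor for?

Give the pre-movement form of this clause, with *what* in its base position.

'what' is the object of the preposition 'for'. Fronting leaves a gap immediately after 'for':
What must the engineer tell the committee to apologize to the contractor for ___?

The engineer must tell the committee to apologize to the contractor for what.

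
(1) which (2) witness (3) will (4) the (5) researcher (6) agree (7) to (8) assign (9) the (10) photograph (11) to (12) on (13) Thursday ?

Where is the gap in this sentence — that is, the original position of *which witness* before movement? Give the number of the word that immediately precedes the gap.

In situ: The researcher will agree to assign the photograph to which witness on Thursday.
The filler 'which witness' is interpreted as the object of the preposition 'to' (recipient of 'assign'). It moves to the left edge, and the trace sits right after 'to':
Which witness will the researcher agree to assign the photograph to ___ on Thursday?
'to' is word 11.

11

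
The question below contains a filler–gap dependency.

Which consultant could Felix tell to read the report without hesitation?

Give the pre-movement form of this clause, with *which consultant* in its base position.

'which consultant' is the direct object of 'tell'. It moves to the left edge, and the trace sits right after 'tell':
Which consultant could Felix tell ___ to read the report without hesitation?

Felix could tell which consultant to read the report without hesitation.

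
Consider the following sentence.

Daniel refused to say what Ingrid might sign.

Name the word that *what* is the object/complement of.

sign

Before movement: Ingrid might sign what.
'what' is the direct object of 'sign'. Wh-movement fronts it, leaving a gap right after 'sign':
Daniel refused to say what Ingrid might sign ___.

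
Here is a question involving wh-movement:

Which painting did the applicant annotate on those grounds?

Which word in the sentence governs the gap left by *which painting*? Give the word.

annotate

Before movement: The applicant did annotate which painting on those grounds.
'which painting' is the direct object of 'annotate'. Fronting leaves a gap immediately after 'annotate':
Which painting did the applicant annotate ___ on those grounds?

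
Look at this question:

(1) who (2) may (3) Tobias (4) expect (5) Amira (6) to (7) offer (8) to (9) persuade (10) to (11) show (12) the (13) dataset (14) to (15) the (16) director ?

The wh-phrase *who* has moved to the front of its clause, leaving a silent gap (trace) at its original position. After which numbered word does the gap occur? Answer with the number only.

In situ: Tobias may expect Amira to offer to persuade who to show the dataset to the director.
'who' is the direct object of 'persuade'. Wh-movement fronts it, leaving a gap right after 'persuade':
Who may Tobias expect Amira to offer to persuade ___ to show the dataset to the director?
'persuade' is word 9.

9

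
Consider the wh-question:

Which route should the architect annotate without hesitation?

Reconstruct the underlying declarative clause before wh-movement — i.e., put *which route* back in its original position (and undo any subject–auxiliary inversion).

The architect should annotate which route without hesitation.

The filler 'which route' is interpreted as the direct object of 'annotate'. It moves to the left edge, and the trace sits right after 'annotate':
Which route should the architect annotate ___ without hesitation?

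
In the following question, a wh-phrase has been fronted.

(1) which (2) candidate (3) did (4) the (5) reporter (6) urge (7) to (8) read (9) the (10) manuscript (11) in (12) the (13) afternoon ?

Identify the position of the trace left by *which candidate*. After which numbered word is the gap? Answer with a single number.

Before movement: The reporter did urge which candidate to read the manuscript in the afternoon.
'which candidate' functions as the direct object of 'urge'. It moves to the left edge, and the trace sits right after 'urge':
Which candidate did the reporter urge ___ to read the manuscript in the afternoon?
'urge' is word 6.

6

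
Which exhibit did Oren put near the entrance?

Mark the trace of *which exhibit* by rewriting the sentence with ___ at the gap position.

Which exhibit did Oren put ___ near the entrance?

Underlying clause: Oren did put which exhibit near the entrance.
The filler 'which exhibit' is interpreted as the direct object of 'put'. The gap is right after 'put'.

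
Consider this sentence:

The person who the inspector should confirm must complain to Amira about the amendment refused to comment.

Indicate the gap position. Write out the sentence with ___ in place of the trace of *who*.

'who' functions as the subject of the clause embedded under 'confirm'. The gap is right after 'confirm'.

The person who the inspector should confirm ___ must complain to Amira about the amendment refused to comment.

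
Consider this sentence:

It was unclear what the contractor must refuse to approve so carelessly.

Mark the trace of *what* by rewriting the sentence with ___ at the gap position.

It was unclear what the contractor must refuse to approve ___ so carelessly.

Pre-movement form: The contractor must refuse to approve what so carelessly.
The filler 'what' is interpreted as the direct object of 'approve'. The gap is right after 'approve'.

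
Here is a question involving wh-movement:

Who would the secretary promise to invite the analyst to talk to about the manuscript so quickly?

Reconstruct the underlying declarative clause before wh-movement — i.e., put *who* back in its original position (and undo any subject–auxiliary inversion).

'who' functions as the object of the preposition 'to'. Fronting leaves a gap immediately after 'to':
Who would the secretary promise to invite the analyst to talk to ___ about the manuscript so quickly?

The secretary would promise to invite the analyst to talk to who about the manuscript so quickly.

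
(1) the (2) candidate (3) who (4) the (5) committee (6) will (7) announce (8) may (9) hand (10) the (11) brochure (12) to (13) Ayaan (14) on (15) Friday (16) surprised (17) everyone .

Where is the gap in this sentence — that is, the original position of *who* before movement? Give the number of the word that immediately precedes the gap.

'who' functions as the subject of the clause embedded under 'announce'. It moves to the left edge, and the trace sits right after 'announce':
The candidate who the committee will announce ___ may hand the brochure to Ayaan on Friday surprised everyone.
'announce' is word 7.

7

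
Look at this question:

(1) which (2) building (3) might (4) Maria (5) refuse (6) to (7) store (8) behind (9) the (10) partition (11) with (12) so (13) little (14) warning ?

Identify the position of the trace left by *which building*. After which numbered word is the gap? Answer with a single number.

Underlying clause: Maria might refuse to store which building behind the partition with so little warning.
'which building' functions as the direct object of 'store'. It moves to the left edge, and the trace sits right after 'store':
Which building might Maria refuse to store ___ behind the partition with so little warning?
'store' is word 7.

7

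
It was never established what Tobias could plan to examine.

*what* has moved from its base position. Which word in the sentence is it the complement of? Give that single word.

examine

In situ: Tobias could plan to examine what.
The filler 'what' is interpreted as the direct object of 'examine'. Wh-movement fronts it, leaving a gap right after 'examine':
It was never established what Tobias could plan to examine ___.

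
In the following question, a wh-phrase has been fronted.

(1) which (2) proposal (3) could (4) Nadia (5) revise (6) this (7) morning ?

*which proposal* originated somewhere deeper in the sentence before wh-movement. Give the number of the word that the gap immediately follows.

In situ: Nadia could revise which proposal this morning.
'which proposal' functions as the direct object of 'revise'. It moves to the left edge, and the trace sits right after 'revise':
Which proposal could Nadia revise ___ this morning?
'revise' is word 5.

5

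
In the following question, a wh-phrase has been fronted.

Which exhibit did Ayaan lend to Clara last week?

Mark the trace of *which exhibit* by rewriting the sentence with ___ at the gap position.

Pre-movement form: Ayaan did lend which exhibit to Clara last week.
The filler 'which exhibit' is interpreted as the direct object of 'lend'. The gap is right after 'lend'.

Which exhibit did Ayaan lend ___ to Clara last week?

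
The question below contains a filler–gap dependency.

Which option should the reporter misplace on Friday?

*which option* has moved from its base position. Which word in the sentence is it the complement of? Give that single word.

misplace

Underlying clause: The reporter should misplace which option on Friday.
'which option' is the direct object of 'misplace'. Fronting leaves a gap immediately after 'misplace':
Which option should the reporter misplace ___ on Friday?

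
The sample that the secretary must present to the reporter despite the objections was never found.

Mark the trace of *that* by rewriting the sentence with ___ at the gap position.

The sample that the secretary must present ___ to the reporter despite the objections was never found.

'that' functions as the direct object of 'present'. The gap is right after 'present'.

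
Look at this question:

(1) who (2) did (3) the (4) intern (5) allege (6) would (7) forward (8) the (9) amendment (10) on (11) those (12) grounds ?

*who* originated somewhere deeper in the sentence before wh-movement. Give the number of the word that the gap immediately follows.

Pre-movement form: The intern did allege who would forward the amendment on those grounds.
'who' functions as the subject of the clause embedded under 'allege'. Wh-movement fronts it, leaving a gap right after 'allege':
Who did the intern allege ___ would forward the amendment on those grounds?
'allege' is word 5.

5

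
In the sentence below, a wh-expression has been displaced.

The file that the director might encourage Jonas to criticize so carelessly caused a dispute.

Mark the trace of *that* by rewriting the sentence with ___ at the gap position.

The filler 'that' is interpreted as the direct object of 'criticize'. The gap is right after 'criticize'.

The file that the director might encourage Jonas to criticize ___ so carelessly caused a dispute.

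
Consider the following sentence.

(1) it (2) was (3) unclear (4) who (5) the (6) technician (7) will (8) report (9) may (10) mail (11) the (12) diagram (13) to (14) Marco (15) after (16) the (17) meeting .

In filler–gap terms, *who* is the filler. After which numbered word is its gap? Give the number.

8

Underlying clause: The technician will report who may mail the diagram to Marco after the meeting.
'who' functions as the subject of the clause embedded under 'report'. It moves to the left edge, and the trace sits right after 'report':
It was unclear who the technician will report ___ may mail the diagram to Marco after the meeting.
'report' is word 8.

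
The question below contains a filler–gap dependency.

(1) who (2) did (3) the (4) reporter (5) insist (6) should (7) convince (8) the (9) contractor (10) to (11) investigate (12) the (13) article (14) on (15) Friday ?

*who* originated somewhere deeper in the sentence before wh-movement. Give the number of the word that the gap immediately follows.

5

In situ: The reporter did insist who should convince the contractor to investigate the article on Friday.
'who' functions as the subject of the clause embedded under 'insist'. It moves to the left edge, and the trace sits right after 'insist':
Who did the reporter insist ___ should convince the contractor to investigate the article on Friday?
'insist' is word 5.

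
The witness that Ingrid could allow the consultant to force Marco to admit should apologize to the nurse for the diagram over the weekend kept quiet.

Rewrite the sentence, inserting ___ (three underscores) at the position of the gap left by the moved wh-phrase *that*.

'that' functions as the subject of the clause embedded under 'admit'. The gap is right after 'admit'.

The witness that Ingrid could allow the consultant to force Marco to admit ___ should apologize to the nurse for the diagram over the weekend kept quiet.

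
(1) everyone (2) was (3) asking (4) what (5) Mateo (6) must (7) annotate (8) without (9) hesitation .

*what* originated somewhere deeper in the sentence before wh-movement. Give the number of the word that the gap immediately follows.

7

Before movement: Mateo must annotate what without hesitation.
The filler 'what' is interpreted as the direct object of 'annotate'. Fronting leaves a gap immediately after 'annotate':
Everyone was asking what Mateo must annotate ___ without hesitation.
'annotate' is word 7.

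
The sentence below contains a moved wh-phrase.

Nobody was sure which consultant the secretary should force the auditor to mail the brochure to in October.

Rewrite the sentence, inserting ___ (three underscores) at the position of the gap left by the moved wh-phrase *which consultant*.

Before movement: The secretary should force the auditor to mail the brochure to which consultant in October.
The filler 'which consultant' is interpreted as the object of the preposition 'to' (recipient of 'mail'). The gap is right after 'to'.

Nobody was sure which consultant the secretary should force the auditor to mail the brochure to ___ in October.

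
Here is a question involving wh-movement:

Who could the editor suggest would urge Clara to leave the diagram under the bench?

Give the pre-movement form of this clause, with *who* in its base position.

'who' is the subject of the clause embedded under 'suggest'. It moves to the left edge, and the trace sits right after 'suggest':
Who could the editor suggest ___ would urge Clara to leave the diagram under the bench?

The editor could suggest who would urge Clara to leave the diagram under the bench.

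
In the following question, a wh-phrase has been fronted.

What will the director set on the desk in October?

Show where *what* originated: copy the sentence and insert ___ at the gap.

In situ: The director will set what on the desk in October.
'what' functions as the direct object of 'set'. The gap is right after 'set'.

What will the director set ___ on the desk in October?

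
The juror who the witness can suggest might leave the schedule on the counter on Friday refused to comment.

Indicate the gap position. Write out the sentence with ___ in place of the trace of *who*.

The juror who the witness can suggest ___ might leave the schedule on the counter on Friday refused to comment.

'who' is the subject of the clause embedded under 'suggest'. The gap is right after 'suggest'.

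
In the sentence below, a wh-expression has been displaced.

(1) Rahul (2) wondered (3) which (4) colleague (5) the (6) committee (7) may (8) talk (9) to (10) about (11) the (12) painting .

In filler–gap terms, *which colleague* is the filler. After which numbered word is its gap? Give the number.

Underlying clause: The committee may talk to which colleague about the painting.
'which colleague' is the object of the preposition 'to'. It moves to the left edge, and the trace sits right after 'to':
Rahul wondered which colleague the committee may talk to ___ about the painting.
'to' is word 9.

9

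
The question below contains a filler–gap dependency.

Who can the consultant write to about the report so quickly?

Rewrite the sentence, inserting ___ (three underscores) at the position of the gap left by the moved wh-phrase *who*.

In situ: The consultant can write to who about the report so quickly.
'who' functions as the object of the preposition 'to'. The gap is right after 'to'.

Who can the consultant write to ___ about the report so quickly?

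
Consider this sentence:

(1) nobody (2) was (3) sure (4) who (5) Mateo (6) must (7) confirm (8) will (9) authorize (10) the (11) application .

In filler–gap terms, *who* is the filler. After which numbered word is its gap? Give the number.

7

Underlying clause: Mateo must confirm who will authorize the application.
The filler 'who' is interpreted as the subject of the clause embedded under 'confirm'. Fronting leaves a gap immediately after 'confirm':
Nobody was sure who Mateo must confirm ___ will authorize the application.
'confirm' is word 7.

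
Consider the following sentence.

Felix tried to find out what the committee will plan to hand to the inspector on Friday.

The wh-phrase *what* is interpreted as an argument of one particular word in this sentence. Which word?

Before movement: The committee will plan to hand what to the inspector on Friday.
'what' functions as the direct object of 'hand'. Fronting leaves a gap immediately after 'hand':
Felix tried to find out what the committee will plan to hand ___ to the inspector on Friday.

hand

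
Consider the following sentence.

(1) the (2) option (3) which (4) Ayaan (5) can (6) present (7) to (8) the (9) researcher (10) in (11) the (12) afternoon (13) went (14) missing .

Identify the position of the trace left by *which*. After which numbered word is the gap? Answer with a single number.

The filler 'which' is interpreted as the direct object of 'present'. Wh-movement fronts it, leaving a gap right after 'present':
The option which Ayaan can present ___ to the researcher in the afternoon went missing.
'present' is word 6.

6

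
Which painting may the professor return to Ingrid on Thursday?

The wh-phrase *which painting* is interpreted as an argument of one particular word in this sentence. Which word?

Before movement: The professor may return which painting to Ingrid on Thursday.
'which painting' is the direct object of 'return'. Wh-movement fronts it, leaving a gap right after 'return':
Which painting may the professor return ___ to Ingrid on Thursday?

return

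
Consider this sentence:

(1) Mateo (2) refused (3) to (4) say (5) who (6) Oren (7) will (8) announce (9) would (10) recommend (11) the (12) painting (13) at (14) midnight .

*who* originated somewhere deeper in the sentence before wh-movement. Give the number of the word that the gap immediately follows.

Before movement: Oren will announce who would recommend the painting at midnight.
'who' is the subject of the clause embedded under 'announce'. It moves to the left edge, and the trace sits right after 'announce':
Mateo refused to say who Oren will announce ___ would recommend the painting at midnight.
'announce' is word 8.

8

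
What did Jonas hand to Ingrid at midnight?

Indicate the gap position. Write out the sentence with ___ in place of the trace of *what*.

What did Jonas hand ___ to Ingrid at midnight?

Before movement: Jonas did hand what to Ingrid at midnight.
'what' functions as the direct object of 'hand'. The gap is right after 'hand'.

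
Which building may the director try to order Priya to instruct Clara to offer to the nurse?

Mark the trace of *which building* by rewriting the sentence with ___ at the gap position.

Which building may the director try to order Priya to instruct Clara to offer ___ to the nurse?

Underlying clause: The director may try to order Priya to instruct Clara to offer which building to the nurse.
'which building' is the direct object of 'offer'. The gap is right after 'offer'.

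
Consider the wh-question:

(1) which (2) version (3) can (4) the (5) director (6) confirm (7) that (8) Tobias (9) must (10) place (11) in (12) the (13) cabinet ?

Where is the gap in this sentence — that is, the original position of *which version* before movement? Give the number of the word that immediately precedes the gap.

Before movement: The director can confirm that Tobias must place which version in the cabinet.
'which version' is the direct object of 'place'. Wh-movement fronts it, leaving a gap right after 'place':
Which version can the director confirm that Tobias must place ___ in the cabinet?
'place' is word 10.

10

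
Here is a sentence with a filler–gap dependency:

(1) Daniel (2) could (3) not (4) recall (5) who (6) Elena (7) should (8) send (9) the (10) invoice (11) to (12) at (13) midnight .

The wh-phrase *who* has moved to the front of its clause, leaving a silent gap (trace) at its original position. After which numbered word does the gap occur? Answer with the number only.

11

In situ: Elena should send the invoice to who at midnight.
The filler 'who' is interpreted as the object of the preposition 'to' (recipient of 'send'). It moves to the left edge, and the trace sits right after 'to':
Daniel could not recall who Elena should send the invoice to ___ at midnight.
'to' is word 11.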